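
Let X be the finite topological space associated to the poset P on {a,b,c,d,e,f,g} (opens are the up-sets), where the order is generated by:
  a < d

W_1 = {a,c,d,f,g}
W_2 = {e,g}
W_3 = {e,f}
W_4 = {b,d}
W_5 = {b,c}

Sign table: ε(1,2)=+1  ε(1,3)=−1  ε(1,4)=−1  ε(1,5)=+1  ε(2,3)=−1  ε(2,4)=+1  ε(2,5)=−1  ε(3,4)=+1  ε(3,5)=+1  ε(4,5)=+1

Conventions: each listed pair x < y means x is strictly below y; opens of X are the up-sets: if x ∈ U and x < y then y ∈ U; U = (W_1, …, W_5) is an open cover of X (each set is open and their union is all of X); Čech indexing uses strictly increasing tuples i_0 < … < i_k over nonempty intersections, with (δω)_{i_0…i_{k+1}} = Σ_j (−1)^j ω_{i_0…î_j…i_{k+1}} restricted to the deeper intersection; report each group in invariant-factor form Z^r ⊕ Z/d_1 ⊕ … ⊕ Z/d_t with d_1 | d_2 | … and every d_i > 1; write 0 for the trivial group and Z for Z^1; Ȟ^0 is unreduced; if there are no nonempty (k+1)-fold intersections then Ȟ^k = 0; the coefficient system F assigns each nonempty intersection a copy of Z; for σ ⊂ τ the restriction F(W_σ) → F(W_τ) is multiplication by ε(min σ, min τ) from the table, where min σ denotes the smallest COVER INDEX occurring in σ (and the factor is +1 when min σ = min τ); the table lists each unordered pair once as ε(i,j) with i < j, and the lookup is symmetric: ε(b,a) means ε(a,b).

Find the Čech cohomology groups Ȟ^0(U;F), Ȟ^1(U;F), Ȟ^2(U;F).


Ȟ^0(U;F) ≅ 0,  Ȟ^1(U;F) ≅ Z ⊕ Z/2,  Ȟ^2(U;F) ≅ 0

nerve simplices:
  W12={g} W13={f} W14={d} W15={c} W23={e} W45={b}
C dims 5,6; δ0: rk 5, SNF 1^4·2
degree 0: 5−5−0 = 0 → Ȟ^0 ≅ 0
degree 1: 6−0−5 = 1 plus torsion [2] → Ȟ^1 ≅ Z ⊕ Z/2
degree 2: 0−0−0 = 0 → Ȟ^2 ≅ 0


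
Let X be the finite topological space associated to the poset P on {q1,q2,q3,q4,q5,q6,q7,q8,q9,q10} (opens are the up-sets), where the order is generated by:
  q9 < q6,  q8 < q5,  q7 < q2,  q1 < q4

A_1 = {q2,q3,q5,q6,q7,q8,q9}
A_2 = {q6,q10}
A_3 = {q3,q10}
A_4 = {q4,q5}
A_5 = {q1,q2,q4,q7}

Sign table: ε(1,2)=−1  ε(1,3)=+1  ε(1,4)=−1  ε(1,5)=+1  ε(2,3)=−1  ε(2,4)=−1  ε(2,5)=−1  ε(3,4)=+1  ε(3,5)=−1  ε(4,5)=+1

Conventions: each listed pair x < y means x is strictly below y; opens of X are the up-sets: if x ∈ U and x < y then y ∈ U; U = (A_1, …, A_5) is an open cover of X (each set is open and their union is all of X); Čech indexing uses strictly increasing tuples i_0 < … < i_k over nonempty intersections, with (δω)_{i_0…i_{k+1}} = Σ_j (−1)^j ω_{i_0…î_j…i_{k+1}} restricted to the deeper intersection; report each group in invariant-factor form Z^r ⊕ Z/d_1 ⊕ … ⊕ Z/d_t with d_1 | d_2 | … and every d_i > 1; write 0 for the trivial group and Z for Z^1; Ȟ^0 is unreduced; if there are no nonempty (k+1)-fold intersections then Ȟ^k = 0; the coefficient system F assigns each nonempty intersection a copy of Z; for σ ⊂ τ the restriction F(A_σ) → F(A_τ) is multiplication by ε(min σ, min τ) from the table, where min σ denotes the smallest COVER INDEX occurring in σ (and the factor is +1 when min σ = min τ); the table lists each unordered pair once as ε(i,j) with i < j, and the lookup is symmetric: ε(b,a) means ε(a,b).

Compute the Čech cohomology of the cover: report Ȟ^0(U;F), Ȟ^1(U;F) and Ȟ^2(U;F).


nerve simplices:
  A12={q6} A13={q3} A14={q5} A15={q2,q7} A23={q10} A45={q4}
C dims 5,6; δ0: rk 5, SNF 1^4·2
degree 0: 5−5−0 = 0 → Ȟ^0 ≅ 0
degree 1: 6−0−5 = 1 plus torsion [2] → Ȟ^1 ≅ Z ⊕ Z/2
degree 2: 0−0−0 = 0 → Ȟ^2 ≅ 0

Ȟ^0 ≅ 0; Ȟ^1 ≅ Z ⊕ Z/2; Ȟ^2 ≅ 0


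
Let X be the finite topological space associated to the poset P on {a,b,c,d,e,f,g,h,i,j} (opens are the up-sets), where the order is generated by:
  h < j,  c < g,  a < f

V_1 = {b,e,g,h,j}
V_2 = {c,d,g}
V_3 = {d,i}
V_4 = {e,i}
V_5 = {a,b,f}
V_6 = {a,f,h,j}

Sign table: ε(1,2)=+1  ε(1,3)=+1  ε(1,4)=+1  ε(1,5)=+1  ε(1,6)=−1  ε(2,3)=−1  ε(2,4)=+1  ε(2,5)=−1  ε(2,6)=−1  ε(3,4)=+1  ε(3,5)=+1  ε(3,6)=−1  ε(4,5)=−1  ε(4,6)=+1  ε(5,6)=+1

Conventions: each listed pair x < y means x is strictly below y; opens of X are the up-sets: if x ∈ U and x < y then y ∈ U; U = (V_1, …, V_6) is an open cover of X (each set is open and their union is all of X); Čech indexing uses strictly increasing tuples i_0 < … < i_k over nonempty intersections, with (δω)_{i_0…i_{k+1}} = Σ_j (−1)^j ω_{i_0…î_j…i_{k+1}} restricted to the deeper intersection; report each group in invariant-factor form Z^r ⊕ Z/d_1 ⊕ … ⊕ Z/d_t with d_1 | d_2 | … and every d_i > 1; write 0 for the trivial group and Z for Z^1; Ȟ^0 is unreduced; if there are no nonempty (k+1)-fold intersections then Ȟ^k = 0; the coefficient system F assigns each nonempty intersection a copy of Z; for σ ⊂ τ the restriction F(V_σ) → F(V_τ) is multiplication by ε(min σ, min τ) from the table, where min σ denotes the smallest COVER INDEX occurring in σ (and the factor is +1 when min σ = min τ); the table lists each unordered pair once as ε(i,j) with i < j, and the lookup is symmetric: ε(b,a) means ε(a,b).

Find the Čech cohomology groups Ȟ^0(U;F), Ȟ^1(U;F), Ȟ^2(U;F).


nonempty intersections:
  V12={g} V14={e} V15={b} V16={h,j} V23={d} V34={i} V56={a,f}
C dims 6,7; δ0: rk 6, SNF 1^5·2
Ȟ^0: (6−6)−0=0 ⇒ 0
Ȟ^1: (7−0)−6=1 plus torsion [2] ⇒ Z ⊕ Z/2
Ȟ^2: (0−0)−0=0 ⇒ 0

Ȟ^0 ≅ 0, Ȟ^1 ≅ Z ⊕ Z/2 and Ȟ^2 ≅ 0


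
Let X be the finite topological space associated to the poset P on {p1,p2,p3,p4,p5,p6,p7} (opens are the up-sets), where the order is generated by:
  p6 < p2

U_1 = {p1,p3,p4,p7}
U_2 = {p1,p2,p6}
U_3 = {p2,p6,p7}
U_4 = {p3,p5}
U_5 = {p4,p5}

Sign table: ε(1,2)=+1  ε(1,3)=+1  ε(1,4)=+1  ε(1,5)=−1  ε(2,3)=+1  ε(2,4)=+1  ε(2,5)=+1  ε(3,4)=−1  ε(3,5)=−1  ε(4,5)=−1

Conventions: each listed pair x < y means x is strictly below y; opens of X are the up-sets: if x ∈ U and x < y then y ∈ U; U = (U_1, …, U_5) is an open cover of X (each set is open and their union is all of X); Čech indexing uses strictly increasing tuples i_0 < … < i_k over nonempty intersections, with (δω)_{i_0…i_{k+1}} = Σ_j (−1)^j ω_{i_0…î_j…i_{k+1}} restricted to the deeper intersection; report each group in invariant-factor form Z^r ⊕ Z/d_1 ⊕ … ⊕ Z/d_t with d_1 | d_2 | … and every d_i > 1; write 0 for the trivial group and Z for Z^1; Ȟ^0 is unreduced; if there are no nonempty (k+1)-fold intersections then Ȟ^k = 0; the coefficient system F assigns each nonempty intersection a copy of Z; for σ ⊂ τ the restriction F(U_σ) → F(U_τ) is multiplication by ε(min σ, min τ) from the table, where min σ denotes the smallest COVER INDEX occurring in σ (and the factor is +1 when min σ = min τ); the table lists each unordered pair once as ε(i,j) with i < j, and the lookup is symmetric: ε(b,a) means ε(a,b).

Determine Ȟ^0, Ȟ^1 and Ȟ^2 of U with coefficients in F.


Ȟ^0 ≅ Z, Ȟ^1 ≅ Z^2, Ȟ^2 ≅ 0

nerve of the cover:
  U12={p1} U13={p7} U14={p3} U15={p4} U23={p2,p6} U45={p5}
C dims 5,6; δ0: rk 4, SNF 1^4
Ȟ^0 = (5 − 4) − 0 = 1, so Ȟ^0 ≅ Z
Ȟ^1 = (6 − 0) − 4 = 2, so Ȟ^1 ≅ Z^2
Ȟ^2 = (0 − 0) − 0 = 0, so Ȟ^2 ≅ 0


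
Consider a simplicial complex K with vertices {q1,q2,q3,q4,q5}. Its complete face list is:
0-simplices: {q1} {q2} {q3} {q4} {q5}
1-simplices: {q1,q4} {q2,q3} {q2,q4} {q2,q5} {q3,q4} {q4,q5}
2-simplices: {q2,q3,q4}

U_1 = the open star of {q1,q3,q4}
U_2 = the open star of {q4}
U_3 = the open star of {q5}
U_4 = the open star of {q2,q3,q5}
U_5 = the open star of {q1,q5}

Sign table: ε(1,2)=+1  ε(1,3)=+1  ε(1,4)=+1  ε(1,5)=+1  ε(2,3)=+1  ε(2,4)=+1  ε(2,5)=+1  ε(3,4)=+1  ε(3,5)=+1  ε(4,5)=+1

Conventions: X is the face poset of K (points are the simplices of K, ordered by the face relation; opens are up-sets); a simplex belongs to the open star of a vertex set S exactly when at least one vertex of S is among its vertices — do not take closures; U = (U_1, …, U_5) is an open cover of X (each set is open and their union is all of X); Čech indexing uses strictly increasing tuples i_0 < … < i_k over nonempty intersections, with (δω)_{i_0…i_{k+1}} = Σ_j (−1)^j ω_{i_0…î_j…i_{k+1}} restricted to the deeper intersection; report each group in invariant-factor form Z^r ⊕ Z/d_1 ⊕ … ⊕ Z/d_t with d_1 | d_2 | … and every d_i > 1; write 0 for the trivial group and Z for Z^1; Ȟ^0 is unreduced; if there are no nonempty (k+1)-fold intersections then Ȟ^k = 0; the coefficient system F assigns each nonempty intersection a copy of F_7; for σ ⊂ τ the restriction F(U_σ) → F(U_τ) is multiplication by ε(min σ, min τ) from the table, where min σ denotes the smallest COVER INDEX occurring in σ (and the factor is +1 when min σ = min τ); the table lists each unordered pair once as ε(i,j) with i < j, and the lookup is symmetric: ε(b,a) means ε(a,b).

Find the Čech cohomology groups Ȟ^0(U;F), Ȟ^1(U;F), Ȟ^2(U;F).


cover nerve:
  U1={{q1},{q3},{q4},{q1,q4},{q2,q3},{q2,q4},{q3,q4},{q4,q5},{q2,q3,q4}} U2={{q4},{q1,q4},{q2,q4},{q3,q4},{q4,q5},{q2,q3,q4}} U3={{q5},{q2,q5},{q4,q5}} U4={{q2},{q3},{q5},{q2,q3},{q2,q4},{q2,q5},{q3,q4},{q4,q5},{q2,q3,q4}} U5={{q1},{q5},{q1,q4},{q2,q5},{q4,q5}}
  U12={{q4},{q1,q4},{q2,q4},{q3,q4},{q4,q5},{q2,q3,q4}} U13={{q4,q5}} U14={{q3},{q2,q3},{q2,q4},{q3,q4},{q4,q5},{q2,q3,q4}} U15={{q1},{q1,q4},{q4,q5}} U23={{q4,q5}} U24={{q2,q4},{q3,q4},{q4,q5},{q2,q3,q4}} U25={{q1,q4},{q4,q5}} U34={{q5},{q2,q5},{q4,q5}} U35={{q5},{q2,q5},{q4,q5}} U45={{q5},{q2,q5},{q4,q5}}
  U123={{q4,q5}} U124={{q2,q4},{q3,q4},{q4,q5},{q2,q3,q4}} U125={{q1,q4},{q4,q5}} U134={{q4,q5}} U135={{q4,q5}} U145={{q4,q5}} U234={{q4,q5}} U235={{q4,q5}} U245={{q4,q5}} U345={{q5},{q2,q5},{q4,q5}}
  U1234={{q4,q5}} U1235={{q4,q5}} U1245={{q4,q5}} U1345={{q4,q5}} U2345={{q4,q5}}
  U12345={{q4,q5}}
C dims 5,10,10,5; δ0: rk_F7 4; δ1: rk_F7 6; δ2: rk_F7 4
Ȟ^0: (5−4)−0=1 ⇒ Z/7
Ȟ^1: (10−6)−4=0 ⇒ 0
Ȟ^2: (10−4)−6=0 ⇒ 0

Ȟ^0 = Z/7,  Ȟ^1 = 0,  Ȟ^2 = 0


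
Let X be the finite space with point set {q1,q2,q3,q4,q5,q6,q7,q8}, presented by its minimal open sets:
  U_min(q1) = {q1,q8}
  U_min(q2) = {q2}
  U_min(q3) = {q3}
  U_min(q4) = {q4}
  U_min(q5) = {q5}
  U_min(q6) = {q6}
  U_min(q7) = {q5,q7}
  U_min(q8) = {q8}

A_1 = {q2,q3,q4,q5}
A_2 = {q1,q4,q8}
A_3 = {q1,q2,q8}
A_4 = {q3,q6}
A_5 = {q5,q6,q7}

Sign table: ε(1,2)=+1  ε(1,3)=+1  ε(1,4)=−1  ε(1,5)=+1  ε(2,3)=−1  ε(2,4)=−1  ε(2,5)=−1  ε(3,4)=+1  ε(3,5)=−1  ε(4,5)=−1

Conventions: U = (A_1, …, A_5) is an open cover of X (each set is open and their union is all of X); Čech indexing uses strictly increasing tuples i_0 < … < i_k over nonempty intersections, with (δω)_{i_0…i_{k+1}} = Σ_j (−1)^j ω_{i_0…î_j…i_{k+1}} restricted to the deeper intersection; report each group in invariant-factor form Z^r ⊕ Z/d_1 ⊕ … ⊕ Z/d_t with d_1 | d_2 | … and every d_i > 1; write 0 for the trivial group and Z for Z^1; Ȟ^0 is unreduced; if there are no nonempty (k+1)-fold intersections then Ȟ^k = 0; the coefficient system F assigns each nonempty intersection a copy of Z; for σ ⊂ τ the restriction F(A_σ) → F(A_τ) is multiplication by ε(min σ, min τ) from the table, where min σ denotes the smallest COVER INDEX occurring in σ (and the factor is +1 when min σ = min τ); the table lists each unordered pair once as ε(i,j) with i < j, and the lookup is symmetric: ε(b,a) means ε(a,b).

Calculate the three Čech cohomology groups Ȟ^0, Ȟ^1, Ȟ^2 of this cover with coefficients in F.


Ȟ^0 ≅ 0,  Ȟ^1 ≅ Z ⊕ Z/2,  Ȟ^2 ≅ 0

nerve simplices:
  A12={q4} A13={q2} A14={q3} A15={q5} A23={q1,q8} A45={q6}
C dims 5,6; δ0: rk 5, SNF 1^4·2
degree 0: 5−5−0 = 0 → Ȟ^0 ≅ 0
degree 1: 6−0−5 = 1 plus torsion [2] → Ȟ^1 ≅ Z ⊕ Z/2
degree 2: 0−0−0 = 0 → Ȟ^2 ≅ 0


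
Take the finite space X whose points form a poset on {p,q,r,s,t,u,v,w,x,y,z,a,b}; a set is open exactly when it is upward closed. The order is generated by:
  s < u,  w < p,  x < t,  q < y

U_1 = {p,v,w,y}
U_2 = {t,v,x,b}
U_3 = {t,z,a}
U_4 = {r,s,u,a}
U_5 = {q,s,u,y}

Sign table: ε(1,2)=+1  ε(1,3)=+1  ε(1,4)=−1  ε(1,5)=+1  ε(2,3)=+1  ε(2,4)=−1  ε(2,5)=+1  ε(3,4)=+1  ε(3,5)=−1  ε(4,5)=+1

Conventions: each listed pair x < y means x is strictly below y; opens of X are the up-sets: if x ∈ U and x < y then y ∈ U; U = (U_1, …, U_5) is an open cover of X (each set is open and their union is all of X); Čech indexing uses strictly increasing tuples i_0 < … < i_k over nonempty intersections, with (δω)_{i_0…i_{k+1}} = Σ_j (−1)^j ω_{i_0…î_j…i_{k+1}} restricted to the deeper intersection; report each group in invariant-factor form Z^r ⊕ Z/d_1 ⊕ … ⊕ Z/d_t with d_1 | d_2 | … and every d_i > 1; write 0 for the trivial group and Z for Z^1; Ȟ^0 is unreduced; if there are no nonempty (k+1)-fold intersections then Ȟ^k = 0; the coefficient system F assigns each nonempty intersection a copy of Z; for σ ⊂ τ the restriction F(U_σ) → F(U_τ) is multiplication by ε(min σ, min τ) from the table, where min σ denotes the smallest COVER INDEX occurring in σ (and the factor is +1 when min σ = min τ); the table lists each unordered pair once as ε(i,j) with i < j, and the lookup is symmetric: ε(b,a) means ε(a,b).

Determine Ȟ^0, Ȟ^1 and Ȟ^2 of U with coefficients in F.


intersection data:
  U12={v} U15={y} U23={t} U34={a} U45={s,u}
C dims 5,5; δ0: rk 4, SNF 1^4
Ȟ^0 = (5 − 4) − 0 = 1, so Ȟ^0 ≅ Z
Ȟ^1 = (5 − 0) − 4 = 1, so Ȟ^1 ≅ Z
Ȟ^2 = (0 − 0) − 0 = 0, so Ȟ^2 ≅ 0

Ȟ^0(U;F) ≅ Z, Ȟ^1(U;F) ≅ Z and Ȟ^2(U;F) ≅ 0


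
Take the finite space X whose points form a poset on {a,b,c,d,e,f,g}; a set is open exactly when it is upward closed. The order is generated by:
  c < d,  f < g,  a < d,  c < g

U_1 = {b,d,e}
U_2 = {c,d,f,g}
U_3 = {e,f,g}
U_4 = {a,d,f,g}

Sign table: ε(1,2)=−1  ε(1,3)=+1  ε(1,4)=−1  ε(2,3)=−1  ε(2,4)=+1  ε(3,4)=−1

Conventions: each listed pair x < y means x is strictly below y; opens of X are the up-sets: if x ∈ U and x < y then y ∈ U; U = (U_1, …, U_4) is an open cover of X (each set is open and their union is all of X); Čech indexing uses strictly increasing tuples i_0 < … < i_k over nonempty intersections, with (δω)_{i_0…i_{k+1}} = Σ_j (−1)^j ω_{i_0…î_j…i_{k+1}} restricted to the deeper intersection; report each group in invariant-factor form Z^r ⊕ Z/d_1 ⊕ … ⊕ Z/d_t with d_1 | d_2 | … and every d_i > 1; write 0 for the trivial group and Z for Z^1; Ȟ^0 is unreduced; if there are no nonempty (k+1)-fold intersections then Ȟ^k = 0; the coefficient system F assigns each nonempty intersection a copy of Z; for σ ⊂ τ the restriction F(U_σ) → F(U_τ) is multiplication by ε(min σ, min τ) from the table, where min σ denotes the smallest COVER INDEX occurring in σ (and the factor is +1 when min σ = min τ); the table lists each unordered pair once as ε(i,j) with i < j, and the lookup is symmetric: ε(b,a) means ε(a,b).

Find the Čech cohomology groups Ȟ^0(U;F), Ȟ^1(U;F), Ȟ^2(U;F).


nonempty overlaps:
  U12={d} U13={e} U14={d} U23={f,g} U24={d,f,g} U34={f,g}
  U124={d} U234={f,g}
C dims 4,6,2; δ0: rk 3, SNF 1^3; δ1: rk 2, SNF 1^2
degree 0: 4−3−0 = 1 → Ȟ^0 ≅ Z
degree 1: 6−2−3 = 1 → Ȟ^1 ≅ Z
degree 2: 2−0−2 = 0 → Ȟ^2 ≅ 0

Ȟ^0(U;F) ≅ Z, Ȟ^1(U;F) ≅ Z and Ȟ^2(U;F) ≅ 0


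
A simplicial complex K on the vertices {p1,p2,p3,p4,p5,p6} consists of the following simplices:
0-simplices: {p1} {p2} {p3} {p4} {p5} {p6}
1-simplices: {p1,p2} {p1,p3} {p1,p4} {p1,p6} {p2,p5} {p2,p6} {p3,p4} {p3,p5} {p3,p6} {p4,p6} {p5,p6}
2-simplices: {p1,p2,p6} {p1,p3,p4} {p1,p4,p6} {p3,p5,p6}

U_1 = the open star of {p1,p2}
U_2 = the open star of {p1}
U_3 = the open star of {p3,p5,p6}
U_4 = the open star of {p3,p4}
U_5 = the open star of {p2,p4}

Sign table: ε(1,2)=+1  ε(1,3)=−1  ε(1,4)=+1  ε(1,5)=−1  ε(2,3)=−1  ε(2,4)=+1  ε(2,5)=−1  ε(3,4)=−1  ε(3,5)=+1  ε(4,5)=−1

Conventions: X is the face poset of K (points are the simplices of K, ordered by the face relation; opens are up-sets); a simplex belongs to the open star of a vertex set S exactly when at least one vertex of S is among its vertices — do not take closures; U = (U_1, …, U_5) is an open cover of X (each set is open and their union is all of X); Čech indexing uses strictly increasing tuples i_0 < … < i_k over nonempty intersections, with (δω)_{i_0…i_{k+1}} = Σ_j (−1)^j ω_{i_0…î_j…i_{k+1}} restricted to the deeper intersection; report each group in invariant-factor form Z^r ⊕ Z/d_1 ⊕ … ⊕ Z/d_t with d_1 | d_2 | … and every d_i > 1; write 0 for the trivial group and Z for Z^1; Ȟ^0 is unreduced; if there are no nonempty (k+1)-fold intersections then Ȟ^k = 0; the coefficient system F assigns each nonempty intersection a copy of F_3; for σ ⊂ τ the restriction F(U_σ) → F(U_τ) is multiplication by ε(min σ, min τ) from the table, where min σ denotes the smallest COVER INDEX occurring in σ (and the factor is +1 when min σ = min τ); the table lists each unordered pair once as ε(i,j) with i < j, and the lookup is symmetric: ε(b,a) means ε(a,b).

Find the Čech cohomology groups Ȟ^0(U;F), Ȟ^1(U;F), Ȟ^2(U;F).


nerve simplices:
  U1={{p1},{p2},{p1,p2},{p1,p3},{p1,p4},{p1,p6},{p2,p5},{p2,p6},{p1,p2,p6},{p1,p3,p4},{p1,p4,p6}} U2={{p1},{p1,p2},{p1,p3},{p1,p4},{p1,p6},{p1,p2,p6},{p1,p3,p4},{p1,p4,p6}} U3={{p3},{p5},{p6},{p1,p3},{p1,p6},{p2,p5},{p2,p6},{p3,p4},{p3,p5},{p3,p6},{p4,p6},{p5,p6},{p1,p2,p6},{p1,p3,p4},{p1,p4,p6},{p3,p5,p6}} U4={{p3},{p4},{p1,p3},{p1,p4},{p3,p4},{p3,p5},{p3,p6},{p4,p6},{p1,p3,p4},{p1,p4,p6},{p3,p5,p6}} U5={{p2},{p4},{p1,p2},{p1,p4},{p2,p5},{p2,p6},{p3,p4},{p4,p6},{p1,p2,p6},{p1,p3,p4},{p1,p4,p6}}
  U12={{p1},{p1,p2},{p1,p3},{p1,p4},{p1,p6},{p1,p2,p6},{p1,p3,p4},{p1,p4,p6}} U13={{p1,p3},{p1,p6},{p2,p5},{p2,p6},{p1,p2,p6},{p1,p3,p4},{p1,p4,p6}} U14={{p1,p3},{p1,p4},{p1,p3,p4},{p1,p4,p6}} U15={{p2},{p1,p2},{p1,p4},{p2,p5},{p2,p6},{p1,p2,p6},{p1,p3,p4},{p1,p4,p6}} U23={{p1,p3},{p1,p6},{p1,p2,p6},{p1,p3,p4},{p1,p4,p6}} U24={{p1,p3},{p1,p4},{p1,p3,p4},{p1,p4,p6}} U25={{p1,p2},{p1,p4},{p1,p2,p6},{p1,p3,p4},{p1,p4,p6}} U34={{p3},{p1,p3},{p3,p4},{p3,p5},{p3,p6},{p4,p6},{p1,p3,p4},{p1,p4,p6},{p3,p5,p6}} U35={{p2,p5},{p2,p6},{p3,p4},{p4,p6},{p1,p2,p6},{p1,p3,p4},{p1,p4,p6}} U45={{p4},{p1,p4},{p3,p4},{p4,p6},{p1,p3,p4},{p1,p4,p6}}
  U123={{p1,p3},{p1,p6},{p1,p2,p6},{p1,p3,p4},{p1,p4,p6}} U124={{p1,p3},{p1,p4},{p1,p3,p4},{p1,p4,p6}} U125={{p1,p2},{p1,p4},{p1,p2,p6},{p1,p3,p4},{p1,p4,p6}} U134={{p1,p3},{p1,p3,p4},{p1,p4,p6}} U135={{p2,p5},{p2,p6},{p1,p2,p6},{p1,p3,p4},{p1,p4,p6}} U145={{p1,p4},{p1,p3,p4},{p1,p4,p6}} U234={{p1,p3},{p1,p3,p4},{p1,p4,p6}} U235={{p1,p2,p6},{p1,p3,p4},{p1,p4,p6}} U245={{p1,p4},{p1,p3,p4},{p1,p4,p6}} U345={{p3,p4},{p4,p6},{p1,p3,p4},{p1,p4,p6}}
  U1234={{p1,p3},{p1,p3,p4},{p1,p4,p6}} U1235={{p1,p2,p6},{p1,p3,p4},{p1,p4,p6}} U1245={{p1,p4},{p1,p3,p4},{p1,p4,p6}} U1345={{p1,p3,p4},{p1,p4,p6}} U2345={{p1,p3,p4},{p1,p4,p6}}
  U12345={{p1,p3,p4},{p1,p4,p6}}
C dims 5,10,10,5; δ0: rk_F3 4; δ1: rk_F3 6; δ2: rk_F3 4
degree 0: 5−4−0 = 1 → Ȟ^0 ≅ Z/3
degree 1: 10−6−4 = 0 → Ȟ^1 ≅ 0
degree 2: 10−4−6 = 0 → Ȟ^2 ≅ 0

Ȟ^0 ≅ Z/3, Ȟ^1 ≅ 0, Ȟ^2 ≅ 0


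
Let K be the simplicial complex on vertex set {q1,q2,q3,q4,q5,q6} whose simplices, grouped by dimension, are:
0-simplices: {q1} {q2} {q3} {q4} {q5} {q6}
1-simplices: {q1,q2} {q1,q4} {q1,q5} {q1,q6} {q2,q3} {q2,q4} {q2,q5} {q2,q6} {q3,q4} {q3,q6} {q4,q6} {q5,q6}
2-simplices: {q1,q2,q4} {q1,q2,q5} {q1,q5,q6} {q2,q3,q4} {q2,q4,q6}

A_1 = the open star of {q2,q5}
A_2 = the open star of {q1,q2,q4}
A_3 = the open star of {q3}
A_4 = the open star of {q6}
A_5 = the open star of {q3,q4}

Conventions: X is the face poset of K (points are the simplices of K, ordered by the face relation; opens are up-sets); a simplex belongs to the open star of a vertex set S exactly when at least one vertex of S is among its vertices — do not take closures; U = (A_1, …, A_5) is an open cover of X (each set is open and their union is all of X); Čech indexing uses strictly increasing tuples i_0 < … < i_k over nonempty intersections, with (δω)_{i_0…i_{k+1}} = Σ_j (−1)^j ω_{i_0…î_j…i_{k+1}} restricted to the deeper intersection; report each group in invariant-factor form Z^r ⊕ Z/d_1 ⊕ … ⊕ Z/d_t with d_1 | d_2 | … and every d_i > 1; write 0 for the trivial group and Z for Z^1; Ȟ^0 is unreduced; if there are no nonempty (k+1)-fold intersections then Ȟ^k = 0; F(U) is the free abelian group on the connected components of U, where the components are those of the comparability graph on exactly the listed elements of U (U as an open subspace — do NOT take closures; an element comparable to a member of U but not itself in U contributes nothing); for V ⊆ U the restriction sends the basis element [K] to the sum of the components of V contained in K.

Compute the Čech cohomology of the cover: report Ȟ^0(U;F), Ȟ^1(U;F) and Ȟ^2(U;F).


nonempty overlaps:
  A1={{q2},{q5},{q1,q2},{q1,q5},{q2,q3},{q2,q4},{q2,q5},{q2,q6},{q5,q6},{q1,q2,q4},{q1,q2,q5},{q1,q5,q6},{q2,q3,q4},{q2,q4,q6}} A2={{q1},{q2},{q4},{q1,q2},{q1,q4},{q1,q5},{q1,q6},{q2,q3},{q2,q4},{q2,q5},{q2,q6},{q3,q4},{q4,q6},{q1,q2,q4},{q1,q2,q5},{q1,q5,q6},{q2,q3,q4},{q2,q4,q6}} A3={{q3},{q2,q3},{q3,q4},{q3,q6},{q2,q3,q4}} A4={{q6},{q1,q6},{q2,q6},{q3,q6},{q4,q6},{q5,q6},{q1,q5,q6},{q2,q4,q6}} A5={{q3},{q4},{q1,q4},{q2,q3},{q2,q4},{q3,q4},{q3,q6},{q4,q6},{q1,q2,q4},{q2,q3,q4},{q2,q4,q6}}
  A12={{q2},{q1,q2},{q1,q5},{q2,q3},{q2,q4},{q2,q5},{q2,q6},{q1,q2,q4},{q1,q2,q5},{q1,q5,q6},{q2,q3,q4},{q2,q4,q6}} A13={{q2,q3},{q2,q3,q4}} A14={{q2,q6},{q5,q6},{q1,q5,q6},{q2,q4,q6}} A15={{q2,q3},{q2,q4},{q1,q2,q4},{q2,q3,q4},{q2,q4,q6}} A23={{q2,q3},{q3,q4},{q2,q3,q4}} A24={{q1,q6},{q2,q6},{q4,q6},{q1,q5,q6},{q2,q4,q6}} A25={{q4},{q1,q4},{q2,q3},{q2,q4},{q3,q4},{q4,q6},{q1,q2,q4},{q2,q3,q4},{q2,q4,q6}} A34={{q3,q6}} A35={{q3},{q2,q3},{q3,q4},{q3,q6},{q2,q3,q4}} A45={{q3,q6},{q4,q6},{q2,q4,q6}}
  A123={{q2,q3},{q2,q3,q4}} A124={{q2,q6},{q1,q5,q6},{q2,q4,q6}} A125={{q2,q3},{q2,q4},{q1,q2,q4},{q2,q3,q4},{q2,q4,q6}} A135={{q2,q3},{q2,q3,q4}} A145={{q2,q4,q6}} A235={{q2,q3},{q3,q4},{q2,q3,q4}} A245={{q4,q6},{q2,q4,q6}} A345={{q3,q6}}
  A1235={{q2,q3},{q2,q3,q4}} A1245={{q2,q4,q6}}
components per intersection:
  A1: {{q2},{q5},{q1,q2},{q1,q5},{q2,q3},{q2,q4},{q2,q5},{q2,q6},{q5,q6},{q1,q2,q4},{q1,q2,q5},{q1,q5,q6},{q2,q3,q4},{q2,q4,q6}}
  A2: {{q1},{q2},{q4},{q1,q2},{q1,q4},{q1,q5},{q1,q6},{q2,q3},{q2,q4},{q2,q5},{q2,q6},{q3,q4},{q4,q6},{q1,q2,q4},{q1,q2,q5},{q1,q5,q6},{q2,q3,q4},{q2,q4,q6}}
  A3: {{q3},{q2,q3},{q3,q4},{q3,q6},{q2,q3,q4}}
  A4: {{q6},{q1,q6},{q2,q6},{q3,q6},{q4,q6},{q5,q6},{q1,q5,q6},{q2,q4,q6}}
  A5: {{q3},{q4},{q1,q4},{q2,q3},{q2,q4},{q3,q4},{q3,q6},{q4,q6},{q1,q2,q4},{q2,q3,q4},{q2,q4,q6}}
  A12: {{q2},{q1,q2},{q1,q5},{q2,q3},{q2,q4},{q2,q5},{q2,q6},{q1,q2,q4},{q1,q2,q5},{q1,q5,q6},{q2,q3,q4},{q2,q4,q6}}
  A13: {{q2,q3},{q2,q3,q4}}
  A14: {{q2,q6},{q2,q4,q6}} {{q5,q6},{q1,q5,q6}}
  A15: {{q2,q3},{q2,q4},{q1,q2,q4},{q2,q3,q4},{q2,q4,q6}}
  A23: {{q2,q3},{q3,q4},{q2,q3,q4}}
  A24: {{q1,q6},{q1,q5,q6}} {{q2,q6},{q4,q6},{q2,q4,q6}}
  A25: {{q4},{q1,q4},{q2,q3},{q2,q4},{q3,q4},{q4,q6},{q1,q2,q4},{q2,q3,q4},{q2,q4,q6}}
  A34: {{q3,q6}}
  A35: {{q3},{q2,q3},{q3,q4},{q3,q6},{q2,q3,q4}}
  A45: {{q3,q6}} {{q4,q6},{q2,q4,q6}}
  A123: {{q2,q3},{q2,q3,q4}}
  A124: {{q2,q6},{q2,q4,q6}} {{q1,q5,q6}}
  A125: {{q2,q3},{q2,q4},{q1,q2,q4},{q2,q3,q4},{q2,q4,q6}}
  A135: {{q2,q3},{q2,q3,q4}}
  A145: {{q2,q4,q6}}
  A235: {{q2,q3},{q3,q4},{q2,q3,q4}}
  A245: {{q4,q6},{q2,q4,q6}}
  A345: {{q3,q6}}
  A1235: {{q2,q3},{q2,q3,q4}}
  A1245: {{q2,q4,q6}}
C dims 5,13,9,2; δ0: rk 4, SNF 1^4; δ1: rk 7, SNF 1^7; δ2: rk 2, SNF 1^2
degree 0: 5−4−0 = 1 → Ȟ^0 ≅ Z
degree 1: 13−7−4 = 2 → Ȟ^1 ≅ Z^2
degree 2: 9−2−7 = 0 → Ȟ^2 ≅ 0

Ȟ^0 = Z,  Ȟ^1 = Z^2,  Ȟ^2 = 0


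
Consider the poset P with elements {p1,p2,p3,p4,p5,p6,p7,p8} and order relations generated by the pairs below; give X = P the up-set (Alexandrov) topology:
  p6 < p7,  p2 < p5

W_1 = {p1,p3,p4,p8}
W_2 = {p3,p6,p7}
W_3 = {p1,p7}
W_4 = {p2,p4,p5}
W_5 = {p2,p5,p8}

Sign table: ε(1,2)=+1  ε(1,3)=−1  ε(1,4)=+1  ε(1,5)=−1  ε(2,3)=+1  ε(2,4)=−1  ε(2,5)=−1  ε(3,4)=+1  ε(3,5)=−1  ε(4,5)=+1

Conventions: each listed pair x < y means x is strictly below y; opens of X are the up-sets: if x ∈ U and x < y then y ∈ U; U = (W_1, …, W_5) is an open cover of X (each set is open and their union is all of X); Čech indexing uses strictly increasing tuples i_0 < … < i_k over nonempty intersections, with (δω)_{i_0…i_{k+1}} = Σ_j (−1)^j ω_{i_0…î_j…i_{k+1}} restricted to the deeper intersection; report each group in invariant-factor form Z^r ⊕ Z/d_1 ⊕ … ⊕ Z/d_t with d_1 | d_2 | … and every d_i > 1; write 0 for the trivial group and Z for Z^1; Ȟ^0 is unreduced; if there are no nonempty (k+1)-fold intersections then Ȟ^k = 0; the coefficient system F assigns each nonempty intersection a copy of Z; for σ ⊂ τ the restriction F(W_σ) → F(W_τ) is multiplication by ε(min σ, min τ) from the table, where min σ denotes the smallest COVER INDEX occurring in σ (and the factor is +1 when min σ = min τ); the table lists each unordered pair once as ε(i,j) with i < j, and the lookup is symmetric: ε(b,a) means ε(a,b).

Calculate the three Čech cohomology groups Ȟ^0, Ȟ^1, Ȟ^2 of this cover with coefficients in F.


intersection data:
  W12={p3} W13={p1} W14={p4} W15={p8} W23={p7} W45={p2,p5}
C dims 5,6; δ0: rk 5, SNF 1^4·2
Ȟ^0 = (5 − 5) − 0 = 0, so Ȟ^0 ≅ 0
Ȟ^1 = (6 − 0) − 5 = 1 plus torsion [2], so Ȟ^1 ≅ Z ⊕ Z/2
Ȟ^2 = (0 − 0) − 0 = 0, so Ȟ^2 ≅ 0

Ȟ^0(U;F) ≅ 0, Ȟ^1(U;F) ≅ Z ⊕ Z/2, Ȟ^2(U;F) ≅ 0


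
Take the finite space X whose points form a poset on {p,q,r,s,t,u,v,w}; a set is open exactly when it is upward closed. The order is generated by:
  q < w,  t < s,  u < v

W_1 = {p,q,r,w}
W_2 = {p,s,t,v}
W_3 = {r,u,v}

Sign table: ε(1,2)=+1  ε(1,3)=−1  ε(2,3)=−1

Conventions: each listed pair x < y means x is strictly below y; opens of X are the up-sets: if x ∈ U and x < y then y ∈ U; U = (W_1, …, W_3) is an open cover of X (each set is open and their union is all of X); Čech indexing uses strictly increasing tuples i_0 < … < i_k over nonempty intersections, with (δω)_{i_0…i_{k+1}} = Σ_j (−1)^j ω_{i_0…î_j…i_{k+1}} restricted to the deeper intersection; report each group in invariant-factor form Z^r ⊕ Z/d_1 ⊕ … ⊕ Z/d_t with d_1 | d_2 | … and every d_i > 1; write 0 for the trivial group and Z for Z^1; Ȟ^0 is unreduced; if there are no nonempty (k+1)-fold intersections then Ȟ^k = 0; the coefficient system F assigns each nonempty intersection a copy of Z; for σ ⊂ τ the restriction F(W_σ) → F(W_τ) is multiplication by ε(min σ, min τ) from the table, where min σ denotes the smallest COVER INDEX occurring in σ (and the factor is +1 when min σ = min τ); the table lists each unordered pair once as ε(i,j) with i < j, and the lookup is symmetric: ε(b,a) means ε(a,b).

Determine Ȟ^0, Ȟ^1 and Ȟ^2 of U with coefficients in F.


intersection data:
  W12={p} W13={r} W23={v}
C dims 3,3; δ0: rk 2, SNF 1^2
Ȟ^0 = (3 − 2) − 0 = 1, so Ȟ^0 ≅ Z
Ȟ^1 = (3 − 0) − 2 = 1, so Ȟ^1 ≅ Z
Ȟ^2 = (0 − 0) − 0 = 0, so Ȟ^2 ≅ 0

Ȟ^0 = Z, Ȟ^1 = Z, Ȟ^2 = 0


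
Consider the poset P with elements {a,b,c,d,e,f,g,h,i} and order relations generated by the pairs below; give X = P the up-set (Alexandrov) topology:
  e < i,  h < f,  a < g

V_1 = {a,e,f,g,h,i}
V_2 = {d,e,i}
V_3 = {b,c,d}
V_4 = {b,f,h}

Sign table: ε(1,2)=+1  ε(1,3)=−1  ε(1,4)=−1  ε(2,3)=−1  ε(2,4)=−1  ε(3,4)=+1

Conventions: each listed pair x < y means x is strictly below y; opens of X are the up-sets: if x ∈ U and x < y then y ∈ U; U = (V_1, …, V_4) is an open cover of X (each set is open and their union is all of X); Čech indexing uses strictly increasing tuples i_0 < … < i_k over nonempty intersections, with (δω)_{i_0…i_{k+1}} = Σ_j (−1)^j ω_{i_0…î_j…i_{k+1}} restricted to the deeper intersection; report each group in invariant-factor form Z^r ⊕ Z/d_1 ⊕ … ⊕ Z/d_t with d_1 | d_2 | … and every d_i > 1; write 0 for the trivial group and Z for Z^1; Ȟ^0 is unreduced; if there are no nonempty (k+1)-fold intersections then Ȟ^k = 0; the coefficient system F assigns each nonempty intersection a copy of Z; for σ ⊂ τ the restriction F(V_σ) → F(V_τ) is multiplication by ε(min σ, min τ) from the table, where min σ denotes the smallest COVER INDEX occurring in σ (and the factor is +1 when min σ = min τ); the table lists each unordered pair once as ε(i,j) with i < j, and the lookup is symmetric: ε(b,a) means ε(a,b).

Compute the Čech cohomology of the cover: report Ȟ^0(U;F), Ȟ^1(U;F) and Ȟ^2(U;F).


nerve simplices:
  V12={e,i} V14={f,h} V23={d} V34={b}
C dims 4,4; δ0: rk 3, SNF 1^3
degree 0: 4−3−0 = 1 → Ȟ^0 ≅ Z
degree 1: 4−0−3 = 1 → Ȟ^1 ≅ Z
degree 2: 0−0−0 = 0 → Ȟ^2 ≅ 0

Ȟ^0(U;F) ≅ Z,  Ȟ^1(U;F) ≅ Z,  Ȟ^2(U;F) ≅ 0


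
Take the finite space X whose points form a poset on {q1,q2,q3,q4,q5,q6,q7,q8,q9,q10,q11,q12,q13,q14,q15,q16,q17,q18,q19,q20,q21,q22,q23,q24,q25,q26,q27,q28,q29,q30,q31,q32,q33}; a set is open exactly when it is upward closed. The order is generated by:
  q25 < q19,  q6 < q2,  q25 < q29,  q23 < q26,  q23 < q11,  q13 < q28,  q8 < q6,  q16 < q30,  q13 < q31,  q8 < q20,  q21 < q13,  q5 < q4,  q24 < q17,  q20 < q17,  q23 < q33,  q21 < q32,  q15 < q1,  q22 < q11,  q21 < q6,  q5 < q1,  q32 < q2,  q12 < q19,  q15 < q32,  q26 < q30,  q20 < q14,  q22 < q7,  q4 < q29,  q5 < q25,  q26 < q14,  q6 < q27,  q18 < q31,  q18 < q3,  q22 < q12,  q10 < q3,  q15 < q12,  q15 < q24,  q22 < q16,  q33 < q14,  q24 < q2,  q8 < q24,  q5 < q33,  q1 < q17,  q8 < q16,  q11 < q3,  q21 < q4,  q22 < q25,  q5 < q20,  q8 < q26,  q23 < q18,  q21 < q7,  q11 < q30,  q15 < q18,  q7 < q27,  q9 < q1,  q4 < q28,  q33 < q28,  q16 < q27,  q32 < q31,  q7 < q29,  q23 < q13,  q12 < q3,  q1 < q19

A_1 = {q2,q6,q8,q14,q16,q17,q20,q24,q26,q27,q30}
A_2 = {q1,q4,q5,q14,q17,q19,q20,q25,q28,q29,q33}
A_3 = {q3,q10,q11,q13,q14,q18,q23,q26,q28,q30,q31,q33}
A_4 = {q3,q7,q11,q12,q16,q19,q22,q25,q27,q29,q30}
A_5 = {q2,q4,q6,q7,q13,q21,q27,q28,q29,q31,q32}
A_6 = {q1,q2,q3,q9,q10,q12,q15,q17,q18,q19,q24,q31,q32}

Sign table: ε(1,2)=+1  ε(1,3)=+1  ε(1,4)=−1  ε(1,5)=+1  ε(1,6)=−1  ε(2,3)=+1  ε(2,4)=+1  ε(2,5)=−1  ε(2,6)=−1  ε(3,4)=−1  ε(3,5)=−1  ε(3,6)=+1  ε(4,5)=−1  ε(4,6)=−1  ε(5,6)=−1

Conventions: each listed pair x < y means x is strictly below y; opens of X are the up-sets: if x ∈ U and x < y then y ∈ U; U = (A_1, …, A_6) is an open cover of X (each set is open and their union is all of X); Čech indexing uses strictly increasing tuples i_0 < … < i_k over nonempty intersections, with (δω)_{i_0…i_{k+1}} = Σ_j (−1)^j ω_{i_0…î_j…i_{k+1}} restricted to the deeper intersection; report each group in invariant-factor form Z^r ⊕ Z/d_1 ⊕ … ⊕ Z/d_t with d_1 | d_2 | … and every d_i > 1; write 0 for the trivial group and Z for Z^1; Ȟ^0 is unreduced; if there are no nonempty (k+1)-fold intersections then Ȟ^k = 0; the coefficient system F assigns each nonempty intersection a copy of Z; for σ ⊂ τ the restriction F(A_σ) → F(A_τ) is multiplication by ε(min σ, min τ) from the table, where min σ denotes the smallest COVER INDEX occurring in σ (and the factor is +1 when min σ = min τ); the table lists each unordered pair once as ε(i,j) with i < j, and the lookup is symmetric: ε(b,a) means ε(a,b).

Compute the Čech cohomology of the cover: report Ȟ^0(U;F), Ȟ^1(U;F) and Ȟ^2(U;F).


nerve simplices:
  A12={q14,q17,q20} A13={q14,q26,q30} A14={q16,q27,q30} A15={q2,q6,q27} A16={q2,q17,q24} A23={q14,q28,q33} A24={q19,q25,q29} A25={q4,q28,q29} A26={q1,q17,q19} A34={q3,q11,q30} A35={q13,q28,q31} A36={q3,q10,q18,q31} A45={q7,q27,q29} A46={q3,q12,q19} A56={q2,q31,q32}
  A123={q14} A126={q17} A134={q30} A145={q27} A156={q2} A235={q28} A245={q29} A246={q19} A346={q3} A356={q31}
C dims 6,15,10; δ0: rk 6, SNF 1^5·2; δ1: rk 9, SNF 1^9
degree 0: 6−6−0 = 0 → Ȟ^0 ≅ 0
degree 1: 15−9−6 = 0 plus torsion [2] → Ȟ^1 ≅ Z/2
degree 2: 10−0−9 = 1 → Ȟ^2 ≅ Z

Ȟ^0 = 0, Ȟ^1 = Z/2 and Ȟ^2 = Z


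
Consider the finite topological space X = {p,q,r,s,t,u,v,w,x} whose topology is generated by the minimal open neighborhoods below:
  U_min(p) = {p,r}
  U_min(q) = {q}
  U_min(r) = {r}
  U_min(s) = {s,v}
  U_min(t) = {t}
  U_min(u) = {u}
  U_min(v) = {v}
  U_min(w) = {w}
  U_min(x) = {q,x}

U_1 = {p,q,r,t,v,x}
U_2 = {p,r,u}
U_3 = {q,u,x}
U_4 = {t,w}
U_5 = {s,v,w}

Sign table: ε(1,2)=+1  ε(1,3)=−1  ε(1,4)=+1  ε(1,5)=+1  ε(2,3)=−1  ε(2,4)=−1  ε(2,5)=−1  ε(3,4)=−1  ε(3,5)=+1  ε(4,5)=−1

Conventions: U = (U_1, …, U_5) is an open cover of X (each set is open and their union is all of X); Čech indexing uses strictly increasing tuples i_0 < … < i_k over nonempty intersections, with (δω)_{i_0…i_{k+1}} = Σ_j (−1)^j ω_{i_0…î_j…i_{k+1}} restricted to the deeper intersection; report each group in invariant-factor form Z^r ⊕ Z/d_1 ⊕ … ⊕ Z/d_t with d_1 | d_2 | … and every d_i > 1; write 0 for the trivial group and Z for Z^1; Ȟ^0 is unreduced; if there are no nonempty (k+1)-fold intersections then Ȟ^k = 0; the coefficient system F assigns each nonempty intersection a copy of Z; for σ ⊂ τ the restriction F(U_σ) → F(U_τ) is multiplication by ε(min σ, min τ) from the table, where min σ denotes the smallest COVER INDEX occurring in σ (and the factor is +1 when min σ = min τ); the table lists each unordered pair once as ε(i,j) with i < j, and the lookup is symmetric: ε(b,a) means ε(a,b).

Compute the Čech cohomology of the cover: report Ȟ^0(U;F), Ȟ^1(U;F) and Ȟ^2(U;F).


Ȟ^0 = 0; Ȟ^1 = Z ⊕ Z/2; Ȟ^2 = 0

nonempty overlaps:
  U12={p,r} U13={q,x} U14={t} U15={v} U23={u} U45={w}
C dims 5,6; δ0: rk 5, SNF 1^4·2
degree 0: 5−5−0 = 0 → Ȟ^0 ≅ 0
degree 1: 6−0−5 = 1 plus torsion [2] → Ȟ^1 ≅ Z ⊕ Z/2
degree 2: 0−0−0 = 0 → Ȟ^2 ≅ 0


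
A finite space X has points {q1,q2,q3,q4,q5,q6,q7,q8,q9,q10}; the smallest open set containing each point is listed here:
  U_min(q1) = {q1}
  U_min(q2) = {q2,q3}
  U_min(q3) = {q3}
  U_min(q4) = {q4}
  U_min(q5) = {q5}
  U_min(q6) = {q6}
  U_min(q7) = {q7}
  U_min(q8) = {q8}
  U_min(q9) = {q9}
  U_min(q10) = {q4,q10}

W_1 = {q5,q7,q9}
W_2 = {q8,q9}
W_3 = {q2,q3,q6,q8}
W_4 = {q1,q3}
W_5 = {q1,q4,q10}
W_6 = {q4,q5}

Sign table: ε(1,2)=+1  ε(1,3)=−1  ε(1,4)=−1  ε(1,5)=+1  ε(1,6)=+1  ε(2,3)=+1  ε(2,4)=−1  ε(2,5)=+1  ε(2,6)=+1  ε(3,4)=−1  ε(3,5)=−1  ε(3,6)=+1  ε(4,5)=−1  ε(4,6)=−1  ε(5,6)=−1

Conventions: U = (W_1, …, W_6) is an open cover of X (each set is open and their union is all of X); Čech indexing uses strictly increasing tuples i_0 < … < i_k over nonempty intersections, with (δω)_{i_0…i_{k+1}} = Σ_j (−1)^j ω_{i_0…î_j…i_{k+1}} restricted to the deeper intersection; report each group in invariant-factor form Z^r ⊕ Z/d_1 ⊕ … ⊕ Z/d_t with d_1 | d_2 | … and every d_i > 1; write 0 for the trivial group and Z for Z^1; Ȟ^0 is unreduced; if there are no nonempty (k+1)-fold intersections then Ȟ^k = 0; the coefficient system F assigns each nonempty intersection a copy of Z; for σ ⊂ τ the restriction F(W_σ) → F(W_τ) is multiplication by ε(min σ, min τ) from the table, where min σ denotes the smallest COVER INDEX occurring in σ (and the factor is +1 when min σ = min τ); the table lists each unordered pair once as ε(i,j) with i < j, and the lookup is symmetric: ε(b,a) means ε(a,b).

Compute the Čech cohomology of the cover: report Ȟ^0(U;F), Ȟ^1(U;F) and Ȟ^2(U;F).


Ȟ^0 = 0, Ȟ^1 = Z/2, Ȟ^2 = 0

nerve of the cover:
  W12={q9} W16={q5} W23={q8} W34={q3} W45={q1} W56={q4}
C dims 6,6; δ0: rk 6, SNF 1^5·2
Ȟ^0 = (6 − 6) − 0 = 0, so Ȟ^0 ≅ 0
Ȟ^1 = (6 − 0) − 6 = 0 plus torsion [2], so Ȟ^1 ≅ Z/2
Ȟ^2 = (0 − 0) − 0 = 0, so Ȟ^2 ≅ 0


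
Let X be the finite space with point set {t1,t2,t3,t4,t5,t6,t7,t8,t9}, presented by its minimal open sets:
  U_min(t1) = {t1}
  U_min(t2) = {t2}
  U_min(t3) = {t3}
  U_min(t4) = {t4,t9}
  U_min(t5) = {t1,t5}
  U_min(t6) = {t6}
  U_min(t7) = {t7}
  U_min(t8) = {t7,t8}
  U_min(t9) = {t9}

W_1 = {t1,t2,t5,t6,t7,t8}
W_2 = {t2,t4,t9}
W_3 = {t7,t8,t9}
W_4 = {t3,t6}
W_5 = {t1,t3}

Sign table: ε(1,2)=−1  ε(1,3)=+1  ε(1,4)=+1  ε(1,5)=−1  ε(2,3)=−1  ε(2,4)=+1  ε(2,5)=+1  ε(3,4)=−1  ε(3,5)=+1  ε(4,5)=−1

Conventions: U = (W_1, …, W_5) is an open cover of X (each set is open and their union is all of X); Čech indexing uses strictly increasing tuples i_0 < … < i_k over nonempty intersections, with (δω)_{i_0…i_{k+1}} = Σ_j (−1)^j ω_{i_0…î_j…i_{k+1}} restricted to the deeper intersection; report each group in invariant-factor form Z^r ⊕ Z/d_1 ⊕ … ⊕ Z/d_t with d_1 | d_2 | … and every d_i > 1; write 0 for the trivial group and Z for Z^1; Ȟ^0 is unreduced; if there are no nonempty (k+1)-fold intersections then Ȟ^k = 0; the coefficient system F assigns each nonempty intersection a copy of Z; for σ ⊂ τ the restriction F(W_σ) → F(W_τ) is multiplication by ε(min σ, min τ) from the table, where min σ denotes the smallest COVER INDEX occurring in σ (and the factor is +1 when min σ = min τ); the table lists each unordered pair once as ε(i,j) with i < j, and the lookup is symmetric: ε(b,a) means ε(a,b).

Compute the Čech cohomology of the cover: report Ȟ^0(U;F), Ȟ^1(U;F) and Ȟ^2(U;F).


Ȟ^0 ≅ Z,  Ȟ^1 ≅ Z^2,  Ȟ^2 ≅ 0

cover nerve:
  W12={t2} W13={t7,t8} W14={t6} W15={t1} W23={t9} W45={t3}
C dims 5,6; δ0: rk 4, SNF 1^4
Ȟ^0: (5−4)−0=1 ⇒ Z
Ȟ^1: (6−0)−4=2 ⇒ Z^2
Ȟ^2: (0−0)−0=0 ⇒ 0


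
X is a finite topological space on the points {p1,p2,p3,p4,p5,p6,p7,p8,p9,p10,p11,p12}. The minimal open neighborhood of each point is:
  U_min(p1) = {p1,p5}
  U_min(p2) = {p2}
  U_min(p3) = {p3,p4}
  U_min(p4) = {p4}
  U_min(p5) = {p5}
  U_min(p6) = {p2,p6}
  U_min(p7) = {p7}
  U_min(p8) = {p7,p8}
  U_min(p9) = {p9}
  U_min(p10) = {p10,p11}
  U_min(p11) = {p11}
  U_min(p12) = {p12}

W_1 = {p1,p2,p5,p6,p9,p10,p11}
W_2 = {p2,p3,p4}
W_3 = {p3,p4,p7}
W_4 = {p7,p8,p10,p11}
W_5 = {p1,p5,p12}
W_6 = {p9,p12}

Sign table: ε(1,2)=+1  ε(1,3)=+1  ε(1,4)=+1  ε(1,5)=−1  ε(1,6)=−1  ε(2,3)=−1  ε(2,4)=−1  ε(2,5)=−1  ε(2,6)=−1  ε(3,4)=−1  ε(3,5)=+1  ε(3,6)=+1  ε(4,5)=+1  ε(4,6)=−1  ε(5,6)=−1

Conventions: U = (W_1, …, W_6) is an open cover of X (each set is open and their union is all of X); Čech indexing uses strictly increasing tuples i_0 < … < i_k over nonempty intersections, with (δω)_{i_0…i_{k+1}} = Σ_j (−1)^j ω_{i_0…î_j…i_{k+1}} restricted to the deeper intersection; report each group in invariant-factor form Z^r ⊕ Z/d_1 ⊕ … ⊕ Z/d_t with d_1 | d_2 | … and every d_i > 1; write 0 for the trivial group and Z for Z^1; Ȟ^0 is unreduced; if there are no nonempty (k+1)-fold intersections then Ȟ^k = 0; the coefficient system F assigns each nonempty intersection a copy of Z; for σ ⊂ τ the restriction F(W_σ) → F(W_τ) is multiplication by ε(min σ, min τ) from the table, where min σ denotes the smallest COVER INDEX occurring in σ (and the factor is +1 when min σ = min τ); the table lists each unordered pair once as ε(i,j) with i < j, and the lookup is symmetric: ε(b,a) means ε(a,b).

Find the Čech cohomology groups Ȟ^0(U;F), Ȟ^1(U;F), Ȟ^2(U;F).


cover nerve:
  W12={p2} W14={p10,p11} W15={p1,p5} W16={p9} W23={p3,p4} W34={p7} W56={p12}
C dims 6,7; δ0: rk 6, SNF 1^5·2
Ȟ^0: (6−6)−0=0 ⇒ 0
Ȟ^1: (7−0)−6=1 plus torsion [2] ⇒ Z ⊕ Z/2
Ȟ^2: (0−0)−0=0 ⇒ 0

Ȟ^0 = 0, Ȟ^1 = Z ⊕ Z/2, Ȟ^2 = 0


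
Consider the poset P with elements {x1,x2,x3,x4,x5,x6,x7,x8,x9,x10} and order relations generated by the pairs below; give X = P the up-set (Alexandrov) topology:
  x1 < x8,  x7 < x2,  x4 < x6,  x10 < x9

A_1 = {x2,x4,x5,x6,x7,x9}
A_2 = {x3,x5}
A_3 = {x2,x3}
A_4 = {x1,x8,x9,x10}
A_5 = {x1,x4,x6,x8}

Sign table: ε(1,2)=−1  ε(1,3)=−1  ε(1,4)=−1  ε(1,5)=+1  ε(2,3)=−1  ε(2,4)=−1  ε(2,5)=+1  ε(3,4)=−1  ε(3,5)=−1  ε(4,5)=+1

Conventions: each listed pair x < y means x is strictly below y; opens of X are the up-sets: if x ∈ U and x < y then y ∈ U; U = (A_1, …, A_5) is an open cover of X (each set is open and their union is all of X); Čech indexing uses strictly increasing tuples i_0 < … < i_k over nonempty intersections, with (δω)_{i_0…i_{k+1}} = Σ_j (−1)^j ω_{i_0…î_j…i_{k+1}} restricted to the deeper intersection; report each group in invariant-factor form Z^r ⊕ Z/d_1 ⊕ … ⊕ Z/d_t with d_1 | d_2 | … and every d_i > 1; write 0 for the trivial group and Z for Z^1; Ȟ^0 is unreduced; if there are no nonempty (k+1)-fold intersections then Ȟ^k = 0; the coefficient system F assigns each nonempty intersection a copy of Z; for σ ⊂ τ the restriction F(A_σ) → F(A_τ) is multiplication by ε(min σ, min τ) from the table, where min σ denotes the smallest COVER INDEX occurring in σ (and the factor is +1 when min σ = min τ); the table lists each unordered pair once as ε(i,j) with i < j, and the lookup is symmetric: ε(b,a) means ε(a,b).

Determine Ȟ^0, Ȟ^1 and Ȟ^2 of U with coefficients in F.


nerve simplices:
  A12={x5} A13={x2} A14={x9} A15={x4,x6} A23={x3} A45={x1,x8}
C dims 5,6; δ0: rk 5, SNF 1^4·2
degree 0: 5−5−0 = 0 → Ȟ^0 ≅ 0
degree 1: 6−0−5 = 1 plus torsion [2] → Ȟ^1 ≅ Z ⊕ Z/2
degree 2: 0−0−0 = 0 → Ȟ^2 ≅ 0

Ȟ^0 ≅ 0, Ȟ^1 ≅ Z ⊕ Z/2 and Ȟ^2 ≅ 0
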